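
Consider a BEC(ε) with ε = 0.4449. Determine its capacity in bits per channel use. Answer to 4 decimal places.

Binary erasure channel: capacity C = 1 − ε.
C = 1 − 0.4449 = 0.5551 bits per channel use.

0.5551 bits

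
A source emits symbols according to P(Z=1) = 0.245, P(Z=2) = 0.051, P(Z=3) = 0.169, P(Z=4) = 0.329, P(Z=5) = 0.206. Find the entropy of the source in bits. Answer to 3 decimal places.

2.147 bits

H(Z) = −Σ p·log₂ p.
  −(0.245)·log₂(0.245) = 0.4971
  −(0.051)·log₂(0.051) = 0.2190
  −(0.169)·log₂(0.169) = 0.4335
  −(0.329)·log₂(0.329) = 0.5277
  −(0.206)·log₂(0.206) = 0.4695
Sum: 0.4971 + 0.2190 + 0.4335 + 0.5277 + 0.4695 = 2.147 bits.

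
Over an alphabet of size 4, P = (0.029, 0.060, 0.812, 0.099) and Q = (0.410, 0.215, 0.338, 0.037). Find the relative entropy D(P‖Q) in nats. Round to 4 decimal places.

D(P‖Q) = Σ p·ln(p/q).
  0.029·ln(0.029/0.410) = -0.07682
  0.060·ln(0.060/0.215) = -0.07658
  0.812·ln(0.812/0.338) = 0.71168
  0.099·ln(0.099/0.037) = 0.09744
D(P‖Q) = 0.6557 nats.

0.6557 nats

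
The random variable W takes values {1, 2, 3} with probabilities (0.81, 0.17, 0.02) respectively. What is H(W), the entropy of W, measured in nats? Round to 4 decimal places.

H(W) = −Σ p·ln p.
  −(0.81)·ln(0.81) = 0.17068
  −(0.17)·ln(0.17) = 0.30123
  −(0.02)·ln(0.02) = 0.07824
Sum: 0.17068 + 0.30123 + 0.07824 = 0.5502 nats.

0.5502 nats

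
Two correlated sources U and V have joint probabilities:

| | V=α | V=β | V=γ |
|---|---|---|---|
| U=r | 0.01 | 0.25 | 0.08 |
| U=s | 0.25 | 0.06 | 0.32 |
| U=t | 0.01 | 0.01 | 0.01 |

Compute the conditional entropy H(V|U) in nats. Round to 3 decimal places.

0.850 nats

Marginals: p(U) = (0.3400, 0.6300, 0.0300), p(V) = (0.2700, 0.3200, 0.4100).
H(V|U) = Σ p(U) · H(V|U=·).
  U=r: p=0.3400, H(V|U=r) = 0.6703
  U=s: p=0.6300, H(V|U=s) = 0.9348
  U=t: p=0.0300, H(V|U=t) = 1.0986
Weighted sum = 0.850 nats.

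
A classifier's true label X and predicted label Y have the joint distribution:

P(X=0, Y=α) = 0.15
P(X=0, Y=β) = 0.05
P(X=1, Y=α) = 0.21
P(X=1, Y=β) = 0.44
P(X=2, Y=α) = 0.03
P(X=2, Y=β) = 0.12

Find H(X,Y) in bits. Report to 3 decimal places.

H(X,Y) = −Σ p(x,y)·log₂ p(x,y) over all 6 cells.
  cell (0,α): −0.15·log₂0.15 = 0.4105
  cell (0,β): −0.05·log₂0.05 = 0.2161
  cell (1,α): −0.21·log₂0.21 = 0.4728
  cell (1,β): −0.44·log₂0.44 = 0.5211
  cell (2,α): −0.03·log₂0.03 = 0.1518
  cell (2,β): −0.12·log₂0.12 = 0.3671
Sum = 2.139 bits.

2.139 bits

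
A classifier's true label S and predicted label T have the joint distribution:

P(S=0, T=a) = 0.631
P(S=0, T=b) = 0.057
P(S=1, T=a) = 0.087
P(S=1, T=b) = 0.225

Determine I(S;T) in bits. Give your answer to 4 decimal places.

Marginals: p(S) = (0.6880, 0.3120), p(T) = (0.7180, 0.2820).
I(S;T) = Σ p(x,y)·log₂[p(x,y)/(p(x)p(y))].
  (0,a): 0.631·log₂(1.2774) = 0.22285
  (0,b): 0.057·log₂(0.2938) = -0.10073
  (1,a): 0.087·log₂(0.3884) = -0.11871
  (1,b): 0.225·log₂(2.5573) = 0.30479
Sum = 0.3082 bits.

0.3082 bits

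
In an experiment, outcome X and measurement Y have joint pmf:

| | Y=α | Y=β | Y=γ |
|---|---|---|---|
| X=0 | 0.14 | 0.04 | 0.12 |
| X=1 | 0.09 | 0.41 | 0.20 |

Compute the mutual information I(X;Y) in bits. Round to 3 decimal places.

0.159 bits

Marginals: p(X) = (0.3000, 0.7000), p(Y) = (0.2300, 0.4500, 0.3200).
I(X;Y) = H(X) + H(Y) − H(X,Y).
H(X) = 0.8813, H(Y) = 1.5321, H(X,Y) = 2.2544.
I(X;Y) = 0.8813 + 1.5321 − 2.2544 = 0.159 bits.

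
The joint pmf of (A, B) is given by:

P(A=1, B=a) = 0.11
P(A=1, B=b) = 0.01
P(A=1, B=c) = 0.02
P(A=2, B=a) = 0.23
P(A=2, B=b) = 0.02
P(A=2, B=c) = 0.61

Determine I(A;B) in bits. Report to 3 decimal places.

0.120 bits

Marginals: p(A) = (0.1400, 0.8600), p(B) = (0.3400, 0.0300, 0.6300).
I(A;B) = H(A) + H(B) − H(A,B).
H(A) = 0.5842, H(B) = 1.1009, H(A,B) = 1.5651.
I(A;B) = 0.5842 + 1.1009 − 1.5651 = 0.120 bits.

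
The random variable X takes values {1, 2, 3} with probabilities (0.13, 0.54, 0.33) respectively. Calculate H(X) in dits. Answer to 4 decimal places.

H(X) = −Σ p·log₁₀ p.
  −(0.13)·log₁₀(0.13) = 0.11519
  −(0.54)·log₁₀(0.54) = 0.14451
  −(0.33)·log₁₀(0.33) = 0.15889
Sum: 0.11519 + 0.14451 + 0.15889 = 0.4186 dits.

0.4186 dits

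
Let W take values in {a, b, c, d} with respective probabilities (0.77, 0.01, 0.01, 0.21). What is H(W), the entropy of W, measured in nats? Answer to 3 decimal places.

H(W) = −Σ p·ln p.
  −(0.77)·ln(0.77) = 0.2013
  −(0.01)·ln(0.01) = 0.0461
  −(0.01)·ln(0.01) = 0.0461
  −(0.21)·ln(0.21) = 0.3277
Sum: 0.2013 + 0.0461 + 0.0461 + 0.3277 = 0.621 nats.

0.621 nats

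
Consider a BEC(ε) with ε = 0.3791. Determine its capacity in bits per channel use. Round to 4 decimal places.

Binary erasure channel: capacity C = 1 − ε.
C = 1 − 0.3791 = 0.6209 bits per channel use.

0.6209 bits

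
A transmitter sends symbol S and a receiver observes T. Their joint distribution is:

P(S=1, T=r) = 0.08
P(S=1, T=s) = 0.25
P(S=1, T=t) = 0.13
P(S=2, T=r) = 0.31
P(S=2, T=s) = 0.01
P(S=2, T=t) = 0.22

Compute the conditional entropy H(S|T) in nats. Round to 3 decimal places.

Chain rule: H(S|T) = H(S,T) − H(T).
Marginals: p(S) = (0.4600, 0.5400), p(T) = (0.3900, 0.2600, 0.3500).
H(S,T) = 1.5561 nats; H(T) = 1.0849 nats.
H(S|T) = 1.5561 − 1.0849 = 0.471 nats.

0.471 nats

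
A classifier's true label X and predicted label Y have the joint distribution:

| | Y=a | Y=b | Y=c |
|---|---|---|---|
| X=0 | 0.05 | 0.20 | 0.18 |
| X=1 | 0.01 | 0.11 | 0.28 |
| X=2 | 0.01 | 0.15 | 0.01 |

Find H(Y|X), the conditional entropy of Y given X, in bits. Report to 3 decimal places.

1.113 bits

Chain rule: H(Y|X) = H(X,Y) − H(X).
Marginals: p(X) = (0.4300, 0.4000, 0.1700), p(Y) = (0.0700, 0.4600, 0.4700).
H(X,Y) = 2.6002 bits; H(X) = 1.4869 bits.
H(Y|X) = 2.6002 − 1.4869 = 1.113 bits.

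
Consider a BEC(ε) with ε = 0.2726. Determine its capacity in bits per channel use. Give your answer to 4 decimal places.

0.7274 bits

Binary erasure channel: capacity C = 1 − ε.
C = 1 − 0.2726 = 0.7274 bits per channel use.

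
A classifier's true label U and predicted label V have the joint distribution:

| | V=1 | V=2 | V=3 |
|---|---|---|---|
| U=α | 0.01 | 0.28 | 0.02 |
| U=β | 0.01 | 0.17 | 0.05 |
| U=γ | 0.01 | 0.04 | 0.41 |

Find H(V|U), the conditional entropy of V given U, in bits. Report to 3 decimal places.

0.663 bits

Chain rule: H(V|U) = H(U,V) − H(U).
Marginals: p(U) = (0.3100, 0.2300, 0.4600), p(V) = (0.0300, 0.4900, 0.4800).
H(U,V) = 2.1902 bits; H(U) = 1.5268 bits.
H(V|U) = 2.1902 − 1.5268 = 0.663 bits.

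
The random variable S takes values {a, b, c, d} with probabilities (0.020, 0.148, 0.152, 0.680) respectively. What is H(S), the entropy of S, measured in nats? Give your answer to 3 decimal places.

0.910 nats

H(S) = −Σ p·ln p.
  −(0.020)·ln(0.020) = 0.0782
  −(0.148)·ln(0.148) = 0.2828
  −(0.152)·ln(0.152) = 0.2863
  −(0.680)·ln(0.680) = 0.2623
Sum: 0.0782 + 0.2828 + 0.2863 + 0.2623 = 0.910 nats.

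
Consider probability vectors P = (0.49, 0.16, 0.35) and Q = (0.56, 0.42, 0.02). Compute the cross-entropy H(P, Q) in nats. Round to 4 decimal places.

1.7921 nats

H(P,Q) = −Σ p·ln q.
  −0.49·ln(0.56) = 0.28411
  −0.16·ln(0.42) = 0.13880
  −0.35·ln(0.02) = 1.36921
H(P,Q) = 1.7921 nats.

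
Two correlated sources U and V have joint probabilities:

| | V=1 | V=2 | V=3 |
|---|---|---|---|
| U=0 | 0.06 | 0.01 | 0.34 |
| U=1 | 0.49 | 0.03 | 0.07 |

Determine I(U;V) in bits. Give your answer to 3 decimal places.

0.400 bits

Marginals: p(U) = (0.4100, 0.5900), p(V) = (0.5500, 0.0400, 0.4100).
I(U;V) = Σ p(x,y)·log₂[p(x,y)/(p(x)p(y))].
  (0,1): 0.06·log₂(0.2661) = -0.1146
  (0,2): 0.01·log₂(0.6098) = -0.0071
  (0,3): 0.34·log₂(2.0226) = 0.3455
  (1,1): 0.49·log₂(1.5100) = 0.2913
  (1,2): 0.03·log₂(1.2712) = 0.0104
  (1,3): 0.07·log₂(0.2894) = -0.1252
Sum = 0.400 bits.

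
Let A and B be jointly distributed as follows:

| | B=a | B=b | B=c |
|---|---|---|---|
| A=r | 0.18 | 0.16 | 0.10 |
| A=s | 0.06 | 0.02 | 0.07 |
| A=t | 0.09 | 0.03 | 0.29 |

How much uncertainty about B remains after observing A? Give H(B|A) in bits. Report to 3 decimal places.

Chain rule: H(B|A) = H(A,B) − H(A).
Marginals: p(A) = (0.4400, 0.1500, 0.4100), p(B) = (0.3300, 0.2100, 0.4600).
H(A,B) = 2.8078 bits; H(A) = 1.4591 bits.
H(B|A) = 2.8078 − 1.4591 = 1.349 bits.

1.349 bits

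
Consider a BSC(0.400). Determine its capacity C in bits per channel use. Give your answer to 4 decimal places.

Binary symmetric channel: C = 1 − h₂(ε) where h₂ is the binary entropy function.
h₂(0.400) = −0.400·log₂0.400 − 0.600·log₂0.600 = 0.9710.
C = 1 − 0.9710 = 0.0290 bits per channel use.

0.0290 bits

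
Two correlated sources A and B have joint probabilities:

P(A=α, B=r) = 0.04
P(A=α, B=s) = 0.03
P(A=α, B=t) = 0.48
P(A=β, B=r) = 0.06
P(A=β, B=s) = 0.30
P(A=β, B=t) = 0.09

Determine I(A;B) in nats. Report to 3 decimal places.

Marginals: p(A) = (0.5500, 0.4500), p(B) = (0.1000, 0.3300, 0.5700).
I(A;B) = Σ p(x,y)·ln[p(x,y)/(p(x)p(y))].
  (α,r): 0.04·ln(0.7273) = -0.0127
  (α,s): 0.03·ln(0.1653) = -0.0540
  (α,t): 0.48·ln(1.5311) = 0.2045
  (β,r): 0.06·ln(1.3333) = 0.0173
  (β,s): 0.30·ln(2.0202) = 0.2110
  (β,t): 0.09·ln(0.3509) = -0.0943
Sum = 0.272 nats.

0.272 nats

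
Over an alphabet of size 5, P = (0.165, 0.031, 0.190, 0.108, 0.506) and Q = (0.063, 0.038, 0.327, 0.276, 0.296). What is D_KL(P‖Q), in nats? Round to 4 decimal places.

0.2194 nats

D(P‖Q) = Σ p·ln(p/q).
  0.165·ln(0.165/0.063) = 0.15886
  0.031·ln(0.031/0.038) = -0.00631
  0.190·ln(0.190/0.327) = -0.10316
  0.108·ln(0.108/0.276) = -0.10133
  0.506·ln(0.506/0.296) = 0.27131
D(P‖Q) = 0.2194 nats.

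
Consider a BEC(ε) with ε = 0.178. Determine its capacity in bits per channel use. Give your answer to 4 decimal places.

Binary erasure channel: capacity C = 1 − ε.
C = 1 − 0.178 = 0.8220 bits per channel use.

0.8220 bits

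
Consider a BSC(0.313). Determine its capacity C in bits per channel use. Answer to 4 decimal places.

Binary symmetric channel: C = 1 − h₂(ε) where h₂ is the binary entropy function.
h₂(0.313) = −0.313·log₂0.313 − 0.687·log₂0.687 = 0.8966.
C = 1 − 0.8966 = 0.1034 bits per channel use.

0.1034 bits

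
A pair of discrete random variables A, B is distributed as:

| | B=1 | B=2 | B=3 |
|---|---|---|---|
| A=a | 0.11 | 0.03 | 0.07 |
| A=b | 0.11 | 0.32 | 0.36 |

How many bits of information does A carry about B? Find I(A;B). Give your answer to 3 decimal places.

Marginals: p(A) = (0.2100, 0.7900), p(B) = (0.2200, 0.3500, 0.4300).
I(A;B) = H(A) + H(B) − H(A,B).
H(A) = 0.7415, H(B) = 1.5342, H(A,B) = 2.1775.
I(A;B) = 0.7415 + 1.5342 − 2.1775 = 0.098 bits.

0.098 bits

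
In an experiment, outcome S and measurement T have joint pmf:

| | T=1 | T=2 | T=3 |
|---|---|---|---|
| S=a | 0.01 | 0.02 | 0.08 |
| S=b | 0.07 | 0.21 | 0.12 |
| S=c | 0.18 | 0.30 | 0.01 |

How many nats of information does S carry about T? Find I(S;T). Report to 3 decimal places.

0.163 nats

Marginals: p(S) = (0.1100, 0.4000, 0.4900), p(T) = (0.2600, 0.5300, 0.2100).
I(S;T) = H(S) + H(T) − H(S,T).
H(S) = 0.9589, H(T) = 1.0145, H(S,T) = 1.8106.
I(S;T) = 0.9589 + 1.0145 − 1.8106 = 0.163 nats.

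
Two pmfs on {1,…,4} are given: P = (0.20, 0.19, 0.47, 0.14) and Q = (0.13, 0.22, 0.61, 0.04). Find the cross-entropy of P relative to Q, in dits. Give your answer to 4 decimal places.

0.5988 dits

H(P,Q) = −Σ p·log₁₀ q.
  −0.20·log₁₀(0.13) = 0.17721
  −0.19·log₁₀(0.22) = 0.12494
  −0.47·log₁₀(0.61) = 0.10089
  −0.14·log₁₀(0.04) = 0.19571
H(P,Q) = 0.5988 dits.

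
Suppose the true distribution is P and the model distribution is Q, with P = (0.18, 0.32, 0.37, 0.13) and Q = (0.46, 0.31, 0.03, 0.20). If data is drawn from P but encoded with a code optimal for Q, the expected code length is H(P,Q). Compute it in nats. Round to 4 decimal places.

2.0212 nats

H(P,Q) = −Σ p·ln q.
  −0.18·ln(0.46) = 0.13978
  −0.32·ln(0.31) = 0.37478
  −0.37·ln(0.03) = 1.29743
  −0.13·ln(0.20) = 0.20923
H(P,Q) = 2.0212 nats.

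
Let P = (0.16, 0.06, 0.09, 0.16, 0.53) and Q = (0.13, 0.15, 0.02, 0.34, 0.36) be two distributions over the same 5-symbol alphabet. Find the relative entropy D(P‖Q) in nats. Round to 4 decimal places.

0.1980 nats

D(P‖Q) = Σ p·ln(p/q).
  0.16·ln(0.16/0.13) = 0.03322
  0.06·ln(0.06/0.15) = -0.05498
  0.09·ln(0.09/0.02) = 0.13537
  0.16·ln(0.16/0.34) = -0.12060
  0.53·ln(0.53/0.36) = 0.20499
D(P‖Q) = 0.1980 nats.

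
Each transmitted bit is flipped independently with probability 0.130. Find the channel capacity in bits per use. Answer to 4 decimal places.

0.4426 bits

Binary symmetric channel: C = 1 − h₂(ε) where h₂ is the binary entropy function.
h₂(0.130) = −0.130·log₂0.130 − 0.870·log₂0.870 = 0.5574.
C = 1 − 0.5574 = 0.4426 bits per channel use.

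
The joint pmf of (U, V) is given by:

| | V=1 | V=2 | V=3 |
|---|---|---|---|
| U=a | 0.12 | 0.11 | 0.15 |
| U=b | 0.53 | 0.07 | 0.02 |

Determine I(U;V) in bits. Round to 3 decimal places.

Marginals: p(U) = (0.3800, 0.6200), p(V) = (0.6500, 0.1800, 0.1700).
I(U;V) = Σ p(x,y)·log₂[p(x,y)/(p(x)p(y))].
  (a,1): 0.12·log₂(0.4858) = -0.1250
  (a,2): 0.11·log₂(1.6082) = 0.0754
  (a,3): 0.15·log₂(2.3220) = 0.1823
  (b,1): 0.53·log₂(1.3151) = 0.2095
  (b,2): 0.07·log₂(0.6272) = -0.0471
  (b,3): 0.02·log₂(0.1898) = -0.0480
Sum = 0.247 bits.

0.247 bits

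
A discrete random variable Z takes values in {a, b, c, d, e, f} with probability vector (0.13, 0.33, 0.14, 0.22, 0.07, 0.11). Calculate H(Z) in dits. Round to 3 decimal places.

0.725 dits

H(Z) = −Σ p·log₁₀ p.
  −(0.13)·log₁₀(0.13) = 0.1152
  −(0.33)·log₁₀(0.33) = 0.1589
  −(0.14)·log₁₀(0.14) = 0.1195
  −(0.22)·log₁₀(0.22) = 0.1447
  −(0.07)·log₁₀(0.07) = 0.0808
  −(0.11)·log₁₀(0.11) = 0.1054
Sum: 0.1152 + 0.1589 + 0.1195 + 0.1447 + 0.0808 + 0.1054 = 0.725 dits.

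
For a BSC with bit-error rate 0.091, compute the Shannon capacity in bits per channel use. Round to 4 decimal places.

0.5602 bits

Binary symmetric channel: C = 1 − h₂(ε) where h₂ is the binary entropy function.
h₂(0.091) = −0.091·log₂0.091 − 0.909·log₂0.909 = 0.4398.
C = 1 − 0.4398 = 0.5602 bits per channel use.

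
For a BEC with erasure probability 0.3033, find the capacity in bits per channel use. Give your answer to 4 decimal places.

Binary erasure channel: capacity C = 1 − ε.
C = 1 − 0.3033 = 0.6967 bits per channel use.

0.6967 bits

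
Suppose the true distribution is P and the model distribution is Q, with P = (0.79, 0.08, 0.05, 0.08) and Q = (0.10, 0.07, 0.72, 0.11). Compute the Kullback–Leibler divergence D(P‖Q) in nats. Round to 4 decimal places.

1.4847 nats

D(P‖Q) = Σ p·ln(p/q).
  0.79·ln(0.79/0.10) = 1.63282
  0.08·ln(0.08/0.07) = 0.01068
  0.05·ln(0.05/0.72) = -0.13336
  0.08·ln(0.08/0.11) = -0.02548
D(P‖Q) = 1.4847 nats.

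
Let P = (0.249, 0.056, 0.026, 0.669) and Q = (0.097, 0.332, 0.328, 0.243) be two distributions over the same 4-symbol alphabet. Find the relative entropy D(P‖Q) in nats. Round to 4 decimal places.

0.7467 nats

D(P‖Q) = Σ p·ln(p/q).
  0.249·ln(0.249/0.097) = 0.23474
  0.056·ln(0.056/0.332) = -0.09967
  0.026·ln(0.026/0.328) = -0.06591
  0.669·ln(0.669/0.243) = 0.67751
D(P‖Q) = 0.7467 nats.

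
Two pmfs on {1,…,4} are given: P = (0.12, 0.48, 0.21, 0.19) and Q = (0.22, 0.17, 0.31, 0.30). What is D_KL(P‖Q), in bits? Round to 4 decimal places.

0.3707 bits

D(P‖Q) = Σ p·log₂(p/q).
  0.12·log₂(0.12/0.22) = -0.10494
  0.48·log₂(0.48/0.17) = 0.71880
  0.21·log₂(0.21/0.31) = -0.11799
  0.19·log₂(0.19/0.30) = -0.12520
D(P‖Q) = 0.3707 bits.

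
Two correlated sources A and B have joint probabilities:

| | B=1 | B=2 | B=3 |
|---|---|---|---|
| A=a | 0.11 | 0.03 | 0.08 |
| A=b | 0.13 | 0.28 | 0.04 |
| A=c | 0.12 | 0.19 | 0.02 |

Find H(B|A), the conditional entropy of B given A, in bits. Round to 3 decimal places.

1.285 bits

Marginals: p(A) = (0.2200, 0.4500, 0.3300), p(B) = (0.3600, 0.5000, 0.1400).
H(B|A) = Σ p(A) · H(B|A=·).
  A=a: p=0.2200, H(B|A=a) = 1.4227
  A=b: p=0.4500, H(B|A=b) = 1.2538
  A=c: p=0.3300, H(B|A=c) = 1.2344
Weighted sum = 1.285 bits.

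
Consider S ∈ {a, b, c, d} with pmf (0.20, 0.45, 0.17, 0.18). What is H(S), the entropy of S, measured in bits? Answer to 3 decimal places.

1.863 bits

H(S) = −Σ p·log₂ p.
  −(0.20)·log₂(0.20) = 0.4644
  −(0.45)·log₂(0.45) = 0.5184
  −(0.17)·log₂(0.17) = 0.4346
  −(0.18)·log₂(0.18) = 0.4453
Sum: 0.4644 + 0.5184 + 0.4346 + 0.4453 = 1.863 bits.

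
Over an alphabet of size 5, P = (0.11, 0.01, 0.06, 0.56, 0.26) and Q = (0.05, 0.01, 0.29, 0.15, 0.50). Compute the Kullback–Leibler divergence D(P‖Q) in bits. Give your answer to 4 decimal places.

D(P‖Q) = Σ p·log₂(p/q).
  0.11·log₂(0.11/0.05) = 0.12513
  0.01·log₂(0.01/0.01) = 0.00000
  0.06·log₂(0.06/0.29) = -0.13638
  0.56·log₂(0.56/0.15) = 1.06426
  0.26·log₂(0.26/0.50) = -0.24529
D(P‖Q) = 0.8077 bits.

0.8077 bits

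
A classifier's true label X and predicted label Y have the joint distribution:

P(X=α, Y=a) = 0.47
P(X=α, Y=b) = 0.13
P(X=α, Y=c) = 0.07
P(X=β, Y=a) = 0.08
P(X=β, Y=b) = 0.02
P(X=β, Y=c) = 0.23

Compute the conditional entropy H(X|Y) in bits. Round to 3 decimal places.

Chain rule: H(X|Y) = H(X,Y) − H(Y).
Marginals: p(X) = (0.6700, 0.3300), p(Y) = (0.5500, 0.1500, 0.3000).
H(X,Y) = 2.0552 bits; H(Y) = 1.4060 bits.
H(X|Y) = 2.0552 − 1.4060 = 0.649 bits.

0.649 bits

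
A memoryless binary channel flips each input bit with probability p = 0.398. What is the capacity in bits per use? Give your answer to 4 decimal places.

0.0302 bits

Binary symmetric channel: C = 1 − h₂(ε) where h₂ is the binary entropy function.
h₂(0.398) = −0.398·log₂0.398 − 0.602·log₂0.602 = 0.9698.
C = 1 − 0.9698 = 0.0302 bits per channel use.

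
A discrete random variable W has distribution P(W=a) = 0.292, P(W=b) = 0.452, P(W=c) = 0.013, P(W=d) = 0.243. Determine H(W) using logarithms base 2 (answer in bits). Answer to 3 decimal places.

1.614 bits

H(W) = −Σ p·log₂ p.
  −(0.292)·log₂(0.292) = 0.5186
  −(0.452)·log₂(0.452) = 0.5178
  −(0.013)·log₂(0.013) = 0.0814
  −(0.243)·log₂(0.243) = 0.4960
Sum: 0.5186 + 0.5178 + 0.0814 + 0.4960 = 1.614 bits.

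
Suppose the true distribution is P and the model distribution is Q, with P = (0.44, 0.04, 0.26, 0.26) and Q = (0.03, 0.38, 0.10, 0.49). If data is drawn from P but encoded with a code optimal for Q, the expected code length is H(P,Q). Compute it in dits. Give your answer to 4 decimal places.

H(P,Q) = −Σ p·log₁₀ q.
  −0.44·log₁₀(0.03) = 0.67007
  −0.04·log₁₀(0.38) = 0.01681
  −0.26·log₁₀(0.10) = 0.26000
  −0.26·log₁₀(0.49) = 0.08055
H(P,Q) = 1.0274 dits.

1.0274 dits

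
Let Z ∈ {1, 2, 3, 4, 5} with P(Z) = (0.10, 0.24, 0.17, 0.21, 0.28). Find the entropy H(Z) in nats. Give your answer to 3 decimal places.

1.558 nats

H(Z) = −Σ p·ln p.
  −(0.10)·ln(0.10) = 0.2303
  −(0.24)·ln(0.24) = 0.3425
  −(0.17)·ln(0.17) = 0.3012
  −(0.21)·ln(0.21) = 0.3277
  −(0.28)·ln(0.28) = 0.3564
Sum: 0.2303 + 0.3425 + 0.3012 + 0.3277 + 0.3564 = 1.558 nats.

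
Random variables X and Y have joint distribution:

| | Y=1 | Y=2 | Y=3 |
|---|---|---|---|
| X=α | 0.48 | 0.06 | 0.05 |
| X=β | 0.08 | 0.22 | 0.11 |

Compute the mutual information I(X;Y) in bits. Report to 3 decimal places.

0.292 bits

Marginals: p(X) = (0.5900, 0.4100), p(Y) = (0.5600, 0.2800, 0.1600).
I(X;Y) = Σ p(x,y)·log₂[p(x,y)/(p(x)p(y))].
  (α,1): 0.48·log₂(1.4528) = 0.2586
  (α,2): 0.06·log₂(0.3632) = -0.0877
  (α,3): 0.05·log₂(0.5297) = -0.0458
  (β,1): 0.08·log₂(0.3484) = -0.1217
  (β,2): 0.22·log₂(1.9164) = 0.2064
  (β,3): 0.11·log₂(1.6768) = 0.0820
Sum = 0.292 bits.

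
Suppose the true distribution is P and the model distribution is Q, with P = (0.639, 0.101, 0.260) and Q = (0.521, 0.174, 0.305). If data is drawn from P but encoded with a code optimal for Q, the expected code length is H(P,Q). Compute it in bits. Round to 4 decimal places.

1.3013 bits

H(P,Q) = −Σ p·log₂ q.
  −0.639·log₂(0.521) = 0.60107
  −0.101·log₂(0.174) = 0.25481
  −0.260·log₂(0.305) = 0.44541
H(P,Q) = 1.3013 bits.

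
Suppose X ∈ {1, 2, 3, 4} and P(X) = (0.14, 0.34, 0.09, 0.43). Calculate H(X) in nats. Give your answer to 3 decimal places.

H(X) = −Σ p·ln p.
  −(0.14)·ln(0.14) = 0.2753
  −(0.34)·ln(0.34) = 0.3668
  −(0.09)·ln(0.09) = 0.2167
  −(0.43)·ln(0.43) = 0.3629
Sum: 0.2753 + 0.3668 + 0.2167 + 0.3629 = 1.222 nats.

1.222 nats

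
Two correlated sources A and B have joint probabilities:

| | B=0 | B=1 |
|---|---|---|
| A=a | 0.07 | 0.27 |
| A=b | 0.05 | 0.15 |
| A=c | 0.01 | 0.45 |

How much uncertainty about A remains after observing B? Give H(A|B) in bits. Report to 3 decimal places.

1.433 bits

Chain rule: H(A|B) = H(A,B) − H(B).
Marginals: p(A) = (0.3400, 0.2000, 0.4600), p(B) = (0.1300, 0.8700).
H(A,B) = 1.9901 bits; H(B) = 0.5574 bits.
H(A|B) = 1.9901 − 0.5574 = 1.433 bits.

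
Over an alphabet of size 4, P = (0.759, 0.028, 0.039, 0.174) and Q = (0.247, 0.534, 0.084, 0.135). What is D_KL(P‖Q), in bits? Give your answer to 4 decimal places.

1.1307 bits

D(P‖Q) = Σ p·log₂(p/q).
  0.759·log₂(0.759/0.247) = 1.22927
  0.028·log₂(0.028/0.534) = -0.11909
  0.039·log₂(0.039/0.084) = -0.04317
  0.174·log₂(0.174/0.135) = 0.06371
D(P‖Q) = 1.1307 bits.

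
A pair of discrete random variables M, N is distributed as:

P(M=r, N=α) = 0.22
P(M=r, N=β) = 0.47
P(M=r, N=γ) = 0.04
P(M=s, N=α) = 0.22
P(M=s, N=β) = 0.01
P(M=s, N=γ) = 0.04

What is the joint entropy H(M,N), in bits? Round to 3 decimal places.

1.911 bits

H(M,N) = −Σ p(x,y)·log₂ p(x,y) over all 6 cells.
  cell (r,α): −0.22·log₂0.22 = 0.4806
  cell (r,β): −0.47·log₂0.47 = 0.5120
  cell (r,γ): −0.04·log₂0.04 = 0.1858
  cell (s,α): −0.22·log₂0.22 = 0.4806
  cell (s,β): −0.01·log₂0.01 = 0.0664
  cell (s,γ): −0.04·log₂0.04 = 0.1858
Sum = 1.911 bits.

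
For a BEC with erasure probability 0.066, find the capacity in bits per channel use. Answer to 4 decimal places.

Binary erasure channel: capacity C = 1 − ε.
C = 1 − 0.066 = 0.9340 bits per channel use.

0.9340 bits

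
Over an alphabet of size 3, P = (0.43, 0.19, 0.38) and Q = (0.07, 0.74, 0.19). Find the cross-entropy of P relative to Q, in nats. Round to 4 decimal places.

H(P,Q) = −Σ p·ln q.
  −0.43·ln(0.07) = 1.14348
  −0.19·ln(0.74) = 0.05721
  −0.38·ln(0.19) = 0.63108
H(P,Q) = 1.8318 nats.

1.8318 nats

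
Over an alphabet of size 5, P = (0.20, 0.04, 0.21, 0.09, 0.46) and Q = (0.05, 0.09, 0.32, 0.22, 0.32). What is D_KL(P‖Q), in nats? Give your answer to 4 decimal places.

0.2429 nats

D(P‖Q) = Σ p·ln(p/q).
  0.20·ln(0.20/0.05) = 0.27726
  0.04·ln(0.04/0.09) = -0.03244
  0.21·ln(0.21/0.32) = -0.08845
  0.09·ln(0.09/0.22) = -0.08044
  0.46·ln(0.46/0.32) = 0.16694
D(P‖Q) = 0.2429 nats.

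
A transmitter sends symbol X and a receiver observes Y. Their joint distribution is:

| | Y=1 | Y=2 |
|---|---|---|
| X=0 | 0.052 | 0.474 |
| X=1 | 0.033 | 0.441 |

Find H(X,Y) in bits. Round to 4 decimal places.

H(X,Y) = −Σ p(x,y)·log₂ p(x,y) over all 4 cells.
  cell (0,1): −0.052·log₂0.052 = 0.22180
  cell (0,2): −0.474·log₂0.474 = 0.51052
  cell (1,1): −0.033·log₂0.033 = 0.16241
  cell (1,2): −0.441·log₂0.441 = 0.52089
Sum = 1.4156 bits.

1.4156 bits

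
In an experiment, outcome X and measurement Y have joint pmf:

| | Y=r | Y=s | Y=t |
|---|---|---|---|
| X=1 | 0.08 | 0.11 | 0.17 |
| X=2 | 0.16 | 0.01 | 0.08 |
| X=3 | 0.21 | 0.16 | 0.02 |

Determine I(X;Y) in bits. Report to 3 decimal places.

Marginals: p(X) = (0.3600, 0.2500, 0.3900), p(Y) = (0.4500, 0.2800, 0.2700).
I(X;Y) = Σ p(x,y)·log₂[p(x,y)/(p(x)p(y))].
  (1,r): 0.08·log₂(0.4938) = -0.0814
  (1,s): 0.11·log₂(1.0913) = 0.0139
  (1,t): 0.17·log₂(1.7490) = 0.1371
  (2,r): 0.16·log₂(1.4222) = 0.0813
  (2,s): 0.01·log₂(0.1429) = -0.0281
  (2,t): 0.08·log₂(1.1852) = 0.0196
  (3,r): 0.21·log₂(1.1966) = 0.0544
  (3,s): 0.16·log₂(1.4652) = 0.0882
  (3,t): 0.02·log₂(0.1899) = -0.0479
Sum = 0.237 bits.

0.237 bits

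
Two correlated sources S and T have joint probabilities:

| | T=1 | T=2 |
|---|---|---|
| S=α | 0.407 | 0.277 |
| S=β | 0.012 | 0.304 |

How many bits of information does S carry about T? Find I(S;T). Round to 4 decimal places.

Marginals: p(S) = (0.6840, 0.3160), p(T) = (0.4190, 0.5810).
I(S;T) = H(S) + H(T) − H(S,T).
H(S) = 0.9000, H(T) = 0.9810, H(S,T) = 1.6397.
I(S;T) = 0.9000 + 0.9810 − 1.6397 = 0.2413 bits.

0.2413 bits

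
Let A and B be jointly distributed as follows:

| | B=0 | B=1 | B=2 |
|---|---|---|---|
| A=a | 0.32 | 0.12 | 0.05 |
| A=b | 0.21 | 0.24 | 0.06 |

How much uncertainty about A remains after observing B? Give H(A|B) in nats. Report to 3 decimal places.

Marginals: p(A) = (0.4900, 0.5100), p(B) = (0.5300, 0.3600, 0.1100).
H(A|B) = Σ p(B) · H(A|B=·).
  B=0: p=0.5300, H(A|B=0) = 0.6715
  B=1: p=0.3600, H(A|B=1) = 0.6365
  B=2: p=0.1100, H(A|B=2) = 0.6890
Weighted sum = 0.661 nats.

0.661 nats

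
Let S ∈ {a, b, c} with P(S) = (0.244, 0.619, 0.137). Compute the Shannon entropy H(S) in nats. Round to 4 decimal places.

0.9134 nats

H(S) = −Σ p·ln p.
  −(0.244)·ln(0.244) = 0.34418
  −(0.619)·ln(0.619) = 0.29690
  −(0.137)·ln(0.137) = 0.27233
Sum: 0.34418 + 0.29690 + 0.27233 = 0.9134 nats.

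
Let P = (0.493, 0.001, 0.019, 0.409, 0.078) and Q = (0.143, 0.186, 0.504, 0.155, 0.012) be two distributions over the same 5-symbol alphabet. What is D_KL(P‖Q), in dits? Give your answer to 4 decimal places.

0.4714 dits

D(P‖Q) = Σ p·log₁₀(p/q).
  0.493·log₁₀(0.493/0.143) = 0.26499
  0.001·log₁₀(0.001/0.186) = -0.00227
  0.019·log₁₀(0.019/0.504) = -0.02705
  0.409·log₁₀(0.409/0.155) = 0.17235
  0.078·log₁₀(0.078/0.012) = 0.06341
D(P‖Q) = 0.4714 dits.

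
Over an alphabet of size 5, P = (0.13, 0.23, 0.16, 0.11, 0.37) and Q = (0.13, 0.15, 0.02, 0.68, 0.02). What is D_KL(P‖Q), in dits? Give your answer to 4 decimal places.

0.5690 dits

D(P‖Q) = Σ p·log₁₀(p/q).
  0.13·log₁₀(0.13/0.13) = 0.00000
  0.23·log₁₀(0.23/0.15) = 0.04270
  0.16·log₁₀(0.16/0.02) = 0.14449
  0.11·log₁₀(0.11/0.68) = -0.08702
  0.37·log₁₀(0.37/0.02) = 0.46885
D(P‖Q) = 0.5690 dits.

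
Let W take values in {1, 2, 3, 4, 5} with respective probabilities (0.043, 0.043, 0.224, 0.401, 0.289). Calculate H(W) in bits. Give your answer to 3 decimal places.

H(W) = −Σ p·log₂ p.
  −(0.043)·log₂(0.043) = 0.1952
  −(0.043)·log₂(0.043) = 0.1952
  −(0.224)·log₂(0.224) = 0.4835
  −(0.401)·log₂(0.401) = 0.5286
  −(0.289)·log₂(0.289) = 0.5176
Sum: 0.1952 + 0.1952 + 0.4835 + 0.5286 + 0.5176 = 1.920 bits.

1.920 bits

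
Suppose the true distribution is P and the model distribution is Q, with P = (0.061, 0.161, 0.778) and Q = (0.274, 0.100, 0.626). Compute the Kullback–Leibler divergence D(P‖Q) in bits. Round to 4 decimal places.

0.2224 bits

D(P‖Q) = Σ p·log₂(p/q).
  0.061·log₂(0.061/0.274) = -0.13220
  0.161·log₂(0.161/0.100) = 0.11062
  0.778·log₂(0.778/0.626) = 0.24399
D(P‖Q) = 0.2224 bits.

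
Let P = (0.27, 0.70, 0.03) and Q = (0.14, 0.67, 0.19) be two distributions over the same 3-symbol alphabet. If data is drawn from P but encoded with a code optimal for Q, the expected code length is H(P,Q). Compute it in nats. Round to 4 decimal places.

0.8610 nats

H(P,Q) = −Σ p·ln q.
  −0.27·ln(0.14) = 0.53085
  −0.70·ln(0.67) = 0.28033
  −0.03·ln(0.19) = 0.04982
H(P,Q) = 0.8610 nats.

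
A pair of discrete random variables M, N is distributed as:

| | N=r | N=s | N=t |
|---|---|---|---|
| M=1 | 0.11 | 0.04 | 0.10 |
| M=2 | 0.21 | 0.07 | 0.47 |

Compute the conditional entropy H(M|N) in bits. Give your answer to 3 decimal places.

Marginals: p(M) = (0.2500, 0.7500), p(N) = (0.3200, 0.1100, 0.5700).
H(M|N) = Σ p(N) · H(M|N=·).
  N=r: p=0.3200, H(M|N=r) = 0.9284
  N=s: p=0.1100, H(M|N=s) = 0.9457
  N=t: p=0.5700, H(M|N=t) = 0.6700
Weighted sum = 0.783 bits.

0.783 bits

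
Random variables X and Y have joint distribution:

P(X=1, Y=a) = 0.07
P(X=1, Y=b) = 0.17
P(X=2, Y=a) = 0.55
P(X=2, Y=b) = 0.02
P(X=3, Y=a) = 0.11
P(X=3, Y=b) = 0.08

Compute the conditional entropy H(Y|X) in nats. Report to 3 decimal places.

Chain rule: H(Y|X) = H(X,Y) − H(X).
Marginals: p(X) = (0.2400, 0.5700, 0.1900), p(Y) = (0.7300, 0.2700).
H(X,Y) = 1.3393 nats; H(X) = 0.9785 nats.
H(Y|X) = 1.3393 − 0.9785 = 0.361 nats.

0.361 nats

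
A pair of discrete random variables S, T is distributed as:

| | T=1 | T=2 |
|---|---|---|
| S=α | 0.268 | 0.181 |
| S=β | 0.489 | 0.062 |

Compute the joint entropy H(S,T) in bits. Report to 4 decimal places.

1.7089 bits

H(S,T) = −Σ p(x,y)·log₂ p(x,y) over all 4 cells.
  cell (α,1): −0.268·log₂0.268 = 0.50912
  cell (α,2): −0.181·log₂0.181 = 0.44633
  cell (β,1): −0.489·log₂0.489 = 0.50469
  cell (β,2): −0.062·log₂0.062 = 0.24872
Sum = 1.7089 bits.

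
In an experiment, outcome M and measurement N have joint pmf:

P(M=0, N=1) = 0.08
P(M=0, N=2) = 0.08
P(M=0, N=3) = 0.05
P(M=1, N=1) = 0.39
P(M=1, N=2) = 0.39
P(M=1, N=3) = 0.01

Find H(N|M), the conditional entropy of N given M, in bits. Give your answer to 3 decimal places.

1.184 bits

Chain rule: H(N|M) = H(M,N) − H(M).
Marginals: p(M) = (0.2100, 0.7900), p(N) = (0.4700, 0.4700, 0.0600).
H(M,N) = 1.9251 bits; H(M) = 0.7415 bits.
H(N|M) = 1.9251 − 0.7415 = 1.184 bits.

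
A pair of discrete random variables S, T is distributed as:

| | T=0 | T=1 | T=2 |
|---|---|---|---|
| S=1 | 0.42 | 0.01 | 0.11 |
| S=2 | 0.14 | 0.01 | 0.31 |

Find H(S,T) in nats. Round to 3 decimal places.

H(S,T) = −Σ p(x,y)·ln p(x,y) over all 6 cells.
  cell (1,0): −0.42·ln0.42 = 0.3644
  cell (1,1): −0.01·ln0.01 = 0.0461
  cell (1,2): −0.11·ln0.11 = 0.2428
  cell (2,0): −0.14·ln0.14 = 0.2753
  cell (2,1): −0.01·ln0.01 = 0.0461
  cell (2,2): −0.31·ln0.31 = 0.3631
Sum = 1.338 nats.

1.338 nats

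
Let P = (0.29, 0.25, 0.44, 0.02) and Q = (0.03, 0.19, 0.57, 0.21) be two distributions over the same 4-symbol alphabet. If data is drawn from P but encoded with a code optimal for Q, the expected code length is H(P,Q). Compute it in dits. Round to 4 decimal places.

0.7429 dits

H(P,Q) = −Σ p·log₁₀ q.
  −0.29·log₁₀(0.03) = 0.44163
  −0.25·log₁₀(0.19) = 0.18031
  −0.44·log₁₀(0.57) = 0.10742
  −0.02·log₁₀(0.21) = 0.01356
H(P,Q) = 0.7429 dits.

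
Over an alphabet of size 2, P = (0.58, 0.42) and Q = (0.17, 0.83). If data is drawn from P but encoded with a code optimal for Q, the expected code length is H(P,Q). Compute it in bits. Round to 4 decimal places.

H(P,Q) = −Σ p·log₂ q.
  −0.58·log₂(0.17) = 1.48271
  −0.42·log₂(0.83) = 0.11290
H(P,Q) = 1.5956 bits.

1.5956 bits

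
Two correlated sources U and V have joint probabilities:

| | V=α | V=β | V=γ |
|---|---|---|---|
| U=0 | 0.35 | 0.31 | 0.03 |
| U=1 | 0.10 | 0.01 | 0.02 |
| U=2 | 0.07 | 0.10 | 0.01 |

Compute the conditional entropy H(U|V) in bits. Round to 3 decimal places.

Chain rule: H(U|V) = H(U,V) − H(V).
Marginals: p(U) = (0.6900, 0.1300, 0.1800), p(V) = (0.5200, 0.4200, 0.0600).
H(U,V) = 2.3844 bits; H(V) = 1.2598 bits.
H(U|V) = 2.3844 − 1.2598 = 1.125 bits.

1.125 bits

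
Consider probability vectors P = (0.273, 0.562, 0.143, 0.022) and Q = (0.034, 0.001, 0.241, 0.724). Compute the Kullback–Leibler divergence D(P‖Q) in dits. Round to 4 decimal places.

D(P‖Q) = Σ p·log₁₀(p/q).
  0.273·log₁₀(0.273/0.034) = 0.24698
  0.562·log₁₀(0.562/0.001) = 1.54535
  0.143·log₁₀(0.143/0.241) = -0.03242
  0.022·log₁₀(0.022/0.724) = -0.03338
D(P‖Q) = 1.7265 dits.

1.7265 dits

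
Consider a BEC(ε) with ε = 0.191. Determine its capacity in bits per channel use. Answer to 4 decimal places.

Binary erasure channel: capacity C = 1 − ε.
C = 1 − 0.191 = 0.8090 bits per channel use.

0.8090 bits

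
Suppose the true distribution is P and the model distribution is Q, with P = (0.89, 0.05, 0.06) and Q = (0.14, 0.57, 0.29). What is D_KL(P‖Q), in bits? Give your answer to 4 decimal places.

2.0629 bits

D(P‖Q) = Σ p·log₂(p/q).
  0.89·log₂(0.89/0.14) = 2.37486
  0.05·log₂(0.05/0.57) = -0.17555
  0.06·log₂(0.06/0.29) = -0.13638
D(P‖Q) = 2.0629 bits.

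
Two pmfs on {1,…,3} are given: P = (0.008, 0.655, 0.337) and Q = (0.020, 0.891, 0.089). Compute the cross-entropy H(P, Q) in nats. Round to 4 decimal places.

0.9221 nats

H(P,Q) = −Σ p·ln q.
  −0.008·ln(0.020) = 0.03130
  −0.655·ln(0.891) = 0.07559
  −0.337·ln(0.089) = 0.81524
H(P,Q) = 0.9221 nats.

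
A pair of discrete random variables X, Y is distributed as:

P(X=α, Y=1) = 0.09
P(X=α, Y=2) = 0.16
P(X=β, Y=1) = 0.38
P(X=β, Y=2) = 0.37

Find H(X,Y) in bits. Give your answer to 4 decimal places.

H(X,Y) = −Σ p(x,y)·log₂ p(x,y) over all 4 cells.
  cell (α,1): −0.09·log₂0.09 = 0.31265
  cell (α,2): −0.16·log₂0.16 = 0.42302
  cell (β,1): −0.38·log₂0.38 = 0.53045
  cell (β,2): −0.37·log₂0.37 = 0.53073
Sum = 1.7969 bits.

1.7969 bits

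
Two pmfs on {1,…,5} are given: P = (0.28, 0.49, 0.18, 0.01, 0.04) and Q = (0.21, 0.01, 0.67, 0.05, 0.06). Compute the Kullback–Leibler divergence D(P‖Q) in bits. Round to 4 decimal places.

D(P‖Q) = Σ p·log₂(p/q).
  0.28·log₂(0.28/0.21) = 0.11621
  0.49·log₂(0.49/0.01) = 2.75121
  0.18·log₂(0.18/0.67) = -0.34131
  0.01·log₂(0.01/0.05) = -0.02322
  0.04·log₂(0.04/0.06) = -0.02340
D(P‖Q) = 2.4795 bits.

2.4795 bits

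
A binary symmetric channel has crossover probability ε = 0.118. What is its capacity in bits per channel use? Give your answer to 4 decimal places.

Binary symmetric channel: C = 1 − h₂(ε) where h₂ is the binary entropy function.
h₂(0.118) = −0.118·log₂0.118 − 0.882·log₂0.882 = 0.5236.
C = 1 − 0.5236 = 0.4764 bits per channel use.

0.4764 bits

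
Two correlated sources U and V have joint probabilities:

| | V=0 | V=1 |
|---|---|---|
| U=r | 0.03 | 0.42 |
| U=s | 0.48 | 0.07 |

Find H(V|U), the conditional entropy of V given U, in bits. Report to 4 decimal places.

0.4615 bits

Marginals: p(U) = (0.4500, 0.5500), p(V) = (0.5100, 0.4900).
H(V|U) = Σ p(U) · H(V|U=·).
  U=r: p=0.4500, H(V|U=r) = 0.3534
  U=s: p=0.5500, H(V|U=s) = 0.5499
Weighted sum = 0.4615 bits.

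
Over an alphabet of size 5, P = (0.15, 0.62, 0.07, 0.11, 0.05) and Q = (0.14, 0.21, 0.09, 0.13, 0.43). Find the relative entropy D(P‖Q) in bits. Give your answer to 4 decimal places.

D(P‖Q) = Σ p·log₂(p/q).
  0.15·log₂(0.15/0.14) = 0.01493
  0.62·log₂(0.62/0.21) = 0.96836
  0.07·log₂(0.07/0.09) = -0.02538
  0.11·log₂(0.11/0.13) = -0.02651
  0.05·log₂(0.05/0.43) = -0.15522
D(P‖Q) = 0.7762 bits.

0.7762 bits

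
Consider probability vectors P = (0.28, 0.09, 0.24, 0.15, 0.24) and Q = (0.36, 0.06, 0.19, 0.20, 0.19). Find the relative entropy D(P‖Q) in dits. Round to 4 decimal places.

D(P‖Q) = Σ p·log₁₀(p/q).
  0.28·log₁₀(0.28/0.36) = -0.03056
  0.09·log₁₀(0.09/0.06) = 0.01585
  0.24·log₁₀(0.24/0.19) = 0.02435
  0.15·log₁₀(0.15/0.20) = -0.01874
  0.24·log₁₀(0.24/0.19) = 0.02435
D(P‖Q) = 0.0152 dits.

0.0152 dits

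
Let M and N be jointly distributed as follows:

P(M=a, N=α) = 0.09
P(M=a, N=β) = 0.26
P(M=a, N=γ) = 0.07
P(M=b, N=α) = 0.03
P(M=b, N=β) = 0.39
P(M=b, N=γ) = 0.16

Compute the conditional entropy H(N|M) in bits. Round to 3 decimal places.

Chain rule: H(N|M) = H(M,N) − H(M).
Marginals: p(M) = (0.4200, 0.5800), p(N) = (0.1200, 0.6500, 0.2300).
H(M,N) = 2.1911 bits; H(M) = 0.9815 bits.
H(N|M) = 2.1911 − 0.9815 = 1.210 bits.

1.210 bits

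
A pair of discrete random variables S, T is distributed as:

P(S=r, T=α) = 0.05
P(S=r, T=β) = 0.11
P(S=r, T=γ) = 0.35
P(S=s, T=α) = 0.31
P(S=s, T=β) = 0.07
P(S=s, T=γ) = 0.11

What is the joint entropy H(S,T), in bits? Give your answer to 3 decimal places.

H(S,T) = −Σ p(x,y)·log₂ p(x,y) over all 6 cells.
  cell (r,α): −0.05·log₂0.05 = 0.2161
  cell (r,β): −0.11·log₂0.11 = 0.3503
  cell (r,γ): −0.35·log₂0.35 = 0.5301
  cell (s,α): −0.31·log₂0.31 = 0.5238
  cell (s,β): −0.07·log₂0.07 = 0.2686
  cell (s,γ): −0.11·log₂0.11 = 0.3503
Sum = 2.239 bits.

2.239 bits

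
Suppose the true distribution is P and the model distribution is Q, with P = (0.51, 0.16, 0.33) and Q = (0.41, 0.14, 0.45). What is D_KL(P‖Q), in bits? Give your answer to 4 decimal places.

0.0437 bits

D(P‖Q) = Σ p·log₂(p/q).
  0.51·log₂(0.51/0.41) = 0.16059
  0.16·log₂(0.16/0.14) = 0.03082
  0.33·log₂(0.33/0.45) = -0.14766
D(P‖Q) = 0.0437 bits.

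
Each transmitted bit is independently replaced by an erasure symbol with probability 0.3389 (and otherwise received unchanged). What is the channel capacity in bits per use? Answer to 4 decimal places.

0.6611 bits

Binary erasure channel: capacity C = 1 − ε.
C = 1 − 0.3389 = 0.6611 bits per channel use.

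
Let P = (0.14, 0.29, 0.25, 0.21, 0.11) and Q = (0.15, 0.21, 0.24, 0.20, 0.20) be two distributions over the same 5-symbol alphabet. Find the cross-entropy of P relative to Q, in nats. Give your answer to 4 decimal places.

H(P,Q) = −Σ p·ln q.
  −0.14·ln(0.15) = 0.26560
  −0.29·ln(0.21) = 0.45259
  −0.25·ln(0.24) = 0.35678
  −0.21·ln(0.20) = 0.33798
  −0.11·ln(0.20) = 0.17704
H(P,Q) = 1.5900 nats.

1.5900 nats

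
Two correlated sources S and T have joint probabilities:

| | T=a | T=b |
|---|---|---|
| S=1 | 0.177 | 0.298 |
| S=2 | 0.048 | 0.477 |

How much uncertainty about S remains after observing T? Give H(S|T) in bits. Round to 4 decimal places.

0.9132 bits

Chain rule: H(S|T) = H(S,T) − H(T).
Marginals: p(S) = (0.4750, 0.5250), p(T) = (0.2250, 0.7750).
H(S,T) = 1.6824 bits; H(T) = 0.7692 bits.
H(S|T) = 1.6824 − 0.7692 = 0.9132 bits.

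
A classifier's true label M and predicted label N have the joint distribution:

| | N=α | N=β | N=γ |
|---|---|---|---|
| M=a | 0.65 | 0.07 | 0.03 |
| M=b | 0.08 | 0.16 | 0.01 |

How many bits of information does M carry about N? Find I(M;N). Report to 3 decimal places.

Marginals: p(M) = (0.7500, 0.2500), p(N) = (0.7300, 0.2300, 0.0400).
I(M;N) = Σ p(x,y)·log₂[p(x,y)/(p(x)p(y))].
  (a,α): 0.65·log₂(1.1872) = 0.1609
  (a,β): 0.07·log₂(0.4058) = -0.0911
  (a,γ): 0.03·log₂(1.0000) = 0.0000
  (b,α): 0.08·log₂(0.4384) = -0.0952
  (b,β): 0.16·log₂(2.7826) = 0.2362
  (b,γ): 0.01·log₂(1.0000) = 0.0000
Sum = 0.211 bits.

0.211 bits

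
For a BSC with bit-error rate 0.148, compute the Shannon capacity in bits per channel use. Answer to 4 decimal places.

Binary symmetric channel: C = 1 − h₂(ε) where h₂ is the binary entropy function.
h₂(0.148) = −0.148·log₂0.148 − 0.852·log₂0.852 = 0.6048.
C = 1 − 0.6048 = 0.3952 bits per channel use.

0.3952 bits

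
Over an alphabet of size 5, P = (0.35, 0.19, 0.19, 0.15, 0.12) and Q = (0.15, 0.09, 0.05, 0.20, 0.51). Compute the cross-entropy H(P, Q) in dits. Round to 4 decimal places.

H(P,Q) = −Σ p·log₁₀ q.
  −0.35·log₁₀(0.15) = 0.28837
  −0.19·log₁₀(0.09) = 0.19869
  −0.19·log₁₀(0.05) = 0.24720
  −0.15·log₁₀(0.20) = 0.10485
  −0.12·log₁₀(0.51) = 0.03509
H(P,Q) = 0.8742 dits.

0.8742 dits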